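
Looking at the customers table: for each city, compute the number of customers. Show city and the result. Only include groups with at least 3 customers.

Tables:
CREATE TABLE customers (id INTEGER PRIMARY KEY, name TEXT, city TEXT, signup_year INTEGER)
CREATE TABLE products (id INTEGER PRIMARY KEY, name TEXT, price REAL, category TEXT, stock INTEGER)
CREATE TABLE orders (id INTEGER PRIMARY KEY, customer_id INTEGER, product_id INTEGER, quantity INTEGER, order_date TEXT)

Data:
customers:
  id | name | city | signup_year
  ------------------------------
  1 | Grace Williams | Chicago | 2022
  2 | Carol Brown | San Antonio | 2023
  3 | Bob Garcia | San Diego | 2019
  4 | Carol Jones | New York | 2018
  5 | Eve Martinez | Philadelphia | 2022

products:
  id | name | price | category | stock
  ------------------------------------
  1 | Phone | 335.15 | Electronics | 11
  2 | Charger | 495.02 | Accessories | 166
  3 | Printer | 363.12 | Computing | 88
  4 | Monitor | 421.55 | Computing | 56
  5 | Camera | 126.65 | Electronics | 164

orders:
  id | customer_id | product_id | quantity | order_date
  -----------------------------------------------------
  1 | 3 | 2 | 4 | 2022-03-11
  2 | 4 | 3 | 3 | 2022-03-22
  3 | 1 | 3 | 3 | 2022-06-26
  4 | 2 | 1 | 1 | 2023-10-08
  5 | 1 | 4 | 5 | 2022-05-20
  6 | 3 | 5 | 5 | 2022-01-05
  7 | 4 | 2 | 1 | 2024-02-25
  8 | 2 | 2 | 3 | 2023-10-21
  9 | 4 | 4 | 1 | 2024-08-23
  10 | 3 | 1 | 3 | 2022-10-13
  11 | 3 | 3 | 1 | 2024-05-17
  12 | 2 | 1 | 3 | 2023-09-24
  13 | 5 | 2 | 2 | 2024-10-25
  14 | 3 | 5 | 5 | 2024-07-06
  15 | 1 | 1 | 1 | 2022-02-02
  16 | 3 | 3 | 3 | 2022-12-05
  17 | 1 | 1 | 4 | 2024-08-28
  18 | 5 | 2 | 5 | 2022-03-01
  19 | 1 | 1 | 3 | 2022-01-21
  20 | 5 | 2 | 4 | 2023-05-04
SELECT city, COUNT(*) AS n FROM customers GROUP BY city HAVING COUNT(*) >= 3

Execution result:
(no rows)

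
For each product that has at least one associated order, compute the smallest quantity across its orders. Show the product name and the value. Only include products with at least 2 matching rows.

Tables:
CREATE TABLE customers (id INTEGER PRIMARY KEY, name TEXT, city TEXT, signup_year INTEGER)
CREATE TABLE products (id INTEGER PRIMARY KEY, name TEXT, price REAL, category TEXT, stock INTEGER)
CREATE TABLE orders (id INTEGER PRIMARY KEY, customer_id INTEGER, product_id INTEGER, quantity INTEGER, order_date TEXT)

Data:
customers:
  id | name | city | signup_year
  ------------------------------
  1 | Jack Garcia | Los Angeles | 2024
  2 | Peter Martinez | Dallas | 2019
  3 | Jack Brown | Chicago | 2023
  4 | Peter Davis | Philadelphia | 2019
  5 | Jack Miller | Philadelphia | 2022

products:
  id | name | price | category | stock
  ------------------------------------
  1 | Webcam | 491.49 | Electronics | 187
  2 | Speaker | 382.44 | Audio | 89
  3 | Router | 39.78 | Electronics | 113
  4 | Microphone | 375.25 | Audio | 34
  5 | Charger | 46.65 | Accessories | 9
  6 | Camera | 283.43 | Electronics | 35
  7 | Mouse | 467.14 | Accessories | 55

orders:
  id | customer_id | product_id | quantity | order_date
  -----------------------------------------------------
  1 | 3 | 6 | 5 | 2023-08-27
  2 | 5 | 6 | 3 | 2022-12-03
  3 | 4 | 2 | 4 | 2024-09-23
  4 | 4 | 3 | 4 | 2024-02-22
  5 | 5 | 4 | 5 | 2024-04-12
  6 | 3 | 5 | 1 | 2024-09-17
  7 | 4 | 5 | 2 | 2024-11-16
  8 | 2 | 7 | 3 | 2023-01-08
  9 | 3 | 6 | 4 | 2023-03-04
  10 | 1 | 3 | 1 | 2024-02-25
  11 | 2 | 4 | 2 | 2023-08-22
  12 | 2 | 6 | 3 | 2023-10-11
SELECT p.name, MIN(c.quantity) AS min_quantity FROM orders c JOIN products p ON c.product_id = p.id GROUP BY p.id, p.name HAVING COUNT(*) >= 2

Execution result:
name | min_quantity
Router | 1
Microphone | 2
Charger | 1
Camera | 3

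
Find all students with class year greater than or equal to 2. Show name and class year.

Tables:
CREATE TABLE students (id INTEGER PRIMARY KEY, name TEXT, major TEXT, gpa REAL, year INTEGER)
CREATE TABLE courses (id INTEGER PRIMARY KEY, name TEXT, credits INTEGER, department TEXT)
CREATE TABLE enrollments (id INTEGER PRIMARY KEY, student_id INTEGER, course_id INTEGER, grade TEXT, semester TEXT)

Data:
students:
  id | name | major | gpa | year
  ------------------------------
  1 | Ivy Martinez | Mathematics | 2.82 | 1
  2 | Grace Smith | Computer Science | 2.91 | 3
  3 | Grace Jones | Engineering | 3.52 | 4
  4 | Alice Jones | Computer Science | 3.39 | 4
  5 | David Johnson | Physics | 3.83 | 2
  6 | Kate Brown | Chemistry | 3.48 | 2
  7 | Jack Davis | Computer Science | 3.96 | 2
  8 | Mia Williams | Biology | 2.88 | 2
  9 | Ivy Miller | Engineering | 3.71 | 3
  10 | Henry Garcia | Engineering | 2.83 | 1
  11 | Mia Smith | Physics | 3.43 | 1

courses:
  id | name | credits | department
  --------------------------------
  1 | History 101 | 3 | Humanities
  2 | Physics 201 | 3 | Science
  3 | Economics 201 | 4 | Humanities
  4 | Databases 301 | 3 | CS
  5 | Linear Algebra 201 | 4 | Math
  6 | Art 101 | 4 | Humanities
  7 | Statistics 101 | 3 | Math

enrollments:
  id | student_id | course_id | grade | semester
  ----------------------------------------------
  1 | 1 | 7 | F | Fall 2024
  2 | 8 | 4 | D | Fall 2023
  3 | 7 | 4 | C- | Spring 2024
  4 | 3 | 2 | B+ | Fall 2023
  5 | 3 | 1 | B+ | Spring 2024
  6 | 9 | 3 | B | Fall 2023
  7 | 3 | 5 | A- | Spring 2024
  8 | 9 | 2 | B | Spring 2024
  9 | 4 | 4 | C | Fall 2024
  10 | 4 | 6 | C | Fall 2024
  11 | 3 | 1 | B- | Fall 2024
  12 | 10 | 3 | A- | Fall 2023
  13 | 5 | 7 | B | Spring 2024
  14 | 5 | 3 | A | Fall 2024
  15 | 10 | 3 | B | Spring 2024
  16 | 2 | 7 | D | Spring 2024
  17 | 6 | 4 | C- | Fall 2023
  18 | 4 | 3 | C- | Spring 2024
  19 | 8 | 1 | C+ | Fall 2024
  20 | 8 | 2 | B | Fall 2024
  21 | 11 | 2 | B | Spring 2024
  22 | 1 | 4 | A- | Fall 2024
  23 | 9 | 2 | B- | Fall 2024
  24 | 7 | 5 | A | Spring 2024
SELECT name, year FROM students WHERE year >= 2

Execution result:
name | year
Grace Smith | 3
Grace Jones | 4
Alice Jones | 4
David Johnson | 2
Kate Brown | 2
Jack Davis | 2
Mia Williams | 2
Ivy Miller | 3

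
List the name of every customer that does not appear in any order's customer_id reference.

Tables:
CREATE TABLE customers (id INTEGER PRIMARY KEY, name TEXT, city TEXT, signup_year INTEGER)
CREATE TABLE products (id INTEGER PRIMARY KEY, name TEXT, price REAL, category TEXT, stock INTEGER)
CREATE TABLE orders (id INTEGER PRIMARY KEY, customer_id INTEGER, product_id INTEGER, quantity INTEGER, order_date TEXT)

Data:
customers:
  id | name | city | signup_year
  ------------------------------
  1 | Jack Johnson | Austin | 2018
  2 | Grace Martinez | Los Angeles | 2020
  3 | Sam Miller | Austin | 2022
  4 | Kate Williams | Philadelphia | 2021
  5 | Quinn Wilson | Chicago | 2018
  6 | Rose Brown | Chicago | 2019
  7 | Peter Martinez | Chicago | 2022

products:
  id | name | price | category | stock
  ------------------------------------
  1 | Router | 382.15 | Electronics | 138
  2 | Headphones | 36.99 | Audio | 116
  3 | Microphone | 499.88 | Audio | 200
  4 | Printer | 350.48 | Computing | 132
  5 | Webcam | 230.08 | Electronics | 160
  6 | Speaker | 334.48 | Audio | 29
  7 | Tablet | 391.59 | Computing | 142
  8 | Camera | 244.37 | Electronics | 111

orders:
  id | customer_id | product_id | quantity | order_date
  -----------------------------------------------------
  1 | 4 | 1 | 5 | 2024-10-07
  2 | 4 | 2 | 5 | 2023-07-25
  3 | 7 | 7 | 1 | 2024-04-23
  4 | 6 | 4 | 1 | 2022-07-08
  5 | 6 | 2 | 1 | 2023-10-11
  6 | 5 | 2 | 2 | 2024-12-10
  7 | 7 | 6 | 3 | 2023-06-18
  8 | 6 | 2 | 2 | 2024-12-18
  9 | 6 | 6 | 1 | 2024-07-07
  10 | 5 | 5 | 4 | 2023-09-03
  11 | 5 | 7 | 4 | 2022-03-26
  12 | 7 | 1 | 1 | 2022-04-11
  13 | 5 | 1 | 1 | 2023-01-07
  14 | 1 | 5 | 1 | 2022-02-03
SELECT p.name FROM customers p LEFT JOIN orders c ON c.customer_id = p.id WHERE c.id IS NULL

Execution result:
name
Grace Martinez
Sam Miller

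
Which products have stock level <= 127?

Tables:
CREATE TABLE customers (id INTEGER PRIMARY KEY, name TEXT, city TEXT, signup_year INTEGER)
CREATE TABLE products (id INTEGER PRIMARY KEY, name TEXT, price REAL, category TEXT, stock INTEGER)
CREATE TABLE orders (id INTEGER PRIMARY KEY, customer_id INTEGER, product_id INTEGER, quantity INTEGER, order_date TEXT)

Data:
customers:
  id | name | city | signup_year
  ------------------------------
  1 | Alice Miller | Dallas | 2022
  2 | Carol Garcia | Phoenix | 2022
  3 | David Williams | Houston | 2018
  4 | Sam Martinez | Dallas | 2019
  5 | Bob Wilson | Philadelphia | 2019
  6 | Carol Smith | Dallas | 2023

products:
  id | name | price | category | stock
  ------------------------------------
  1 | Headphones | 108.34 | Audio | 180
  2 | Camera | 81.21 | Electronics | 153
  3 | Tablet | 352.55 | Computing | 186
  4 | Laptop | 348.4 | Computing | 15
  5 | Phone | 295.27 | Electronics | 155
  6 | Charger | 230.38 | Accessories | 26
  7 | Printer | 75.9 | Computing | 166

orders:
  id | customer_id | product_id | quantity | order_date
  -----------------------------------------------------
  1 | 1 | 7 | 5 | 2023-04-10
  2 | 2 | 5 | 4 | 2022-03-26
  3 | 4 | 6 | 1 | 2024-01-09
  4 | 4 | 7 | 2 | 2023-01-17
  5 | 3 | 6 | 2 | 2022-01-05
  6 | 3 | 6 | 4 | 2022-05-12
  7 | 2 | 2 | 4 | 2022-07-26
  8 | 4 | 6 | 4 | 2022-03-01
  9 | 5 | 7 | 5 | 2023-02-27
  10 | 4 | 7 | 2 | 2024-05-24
SELECT name, stock FROM products WHERE stock <= 127

Execution result:
name | stock
Laptop | 15
Charger | 26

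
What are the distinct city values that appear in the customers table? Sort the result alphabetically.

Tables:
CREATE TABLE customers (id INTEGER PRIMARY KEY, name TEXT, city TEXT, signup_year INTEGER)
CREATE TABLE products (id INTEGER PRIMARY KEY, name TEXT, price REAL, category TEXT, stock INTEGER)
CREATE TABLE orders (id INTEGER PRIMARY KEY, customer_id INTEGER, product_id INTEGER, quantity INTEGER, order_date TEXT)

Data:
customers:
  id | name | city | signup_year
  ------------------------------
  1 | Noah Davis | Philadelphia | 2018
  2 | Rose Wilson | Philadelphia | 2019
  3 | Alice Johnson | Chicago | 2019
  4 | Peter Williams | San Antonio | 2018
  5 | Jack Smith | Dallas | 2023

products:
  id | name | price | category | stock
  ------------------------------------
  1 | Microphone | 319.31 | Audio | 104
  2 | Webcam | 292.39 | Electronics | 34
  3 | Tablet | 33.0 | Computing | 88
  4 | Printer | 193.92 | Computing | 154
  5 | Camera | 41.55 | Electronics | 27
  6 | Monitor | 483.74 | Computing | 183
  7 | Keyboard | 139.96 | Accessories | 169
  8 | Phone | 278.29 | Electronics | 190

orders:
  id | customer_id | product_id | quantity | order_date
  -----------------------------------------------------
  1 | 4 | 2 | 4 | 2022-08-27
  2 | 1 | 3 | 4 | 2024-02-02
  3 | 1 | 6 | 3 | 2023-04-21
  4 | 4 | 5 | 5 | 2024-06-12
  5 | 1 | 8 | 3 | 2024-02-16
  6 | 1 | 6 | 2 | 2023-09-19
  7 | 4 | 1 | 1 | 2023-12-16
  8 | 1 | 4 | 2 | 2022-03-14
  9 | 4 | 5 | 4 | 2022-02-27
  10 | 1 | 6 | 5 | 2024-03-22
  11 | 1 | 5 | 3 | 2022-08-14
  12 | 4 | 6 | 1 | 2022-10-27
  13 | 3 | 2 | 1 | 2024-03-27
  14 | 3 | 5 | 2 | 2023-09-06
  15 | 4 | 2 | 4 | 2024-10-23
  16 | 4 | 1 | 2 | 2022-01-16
SELECT DISTINCT city FROM customers ORDER BY city

Execution result:
city
Chicago
Dallas
Philadelphia
San Antonio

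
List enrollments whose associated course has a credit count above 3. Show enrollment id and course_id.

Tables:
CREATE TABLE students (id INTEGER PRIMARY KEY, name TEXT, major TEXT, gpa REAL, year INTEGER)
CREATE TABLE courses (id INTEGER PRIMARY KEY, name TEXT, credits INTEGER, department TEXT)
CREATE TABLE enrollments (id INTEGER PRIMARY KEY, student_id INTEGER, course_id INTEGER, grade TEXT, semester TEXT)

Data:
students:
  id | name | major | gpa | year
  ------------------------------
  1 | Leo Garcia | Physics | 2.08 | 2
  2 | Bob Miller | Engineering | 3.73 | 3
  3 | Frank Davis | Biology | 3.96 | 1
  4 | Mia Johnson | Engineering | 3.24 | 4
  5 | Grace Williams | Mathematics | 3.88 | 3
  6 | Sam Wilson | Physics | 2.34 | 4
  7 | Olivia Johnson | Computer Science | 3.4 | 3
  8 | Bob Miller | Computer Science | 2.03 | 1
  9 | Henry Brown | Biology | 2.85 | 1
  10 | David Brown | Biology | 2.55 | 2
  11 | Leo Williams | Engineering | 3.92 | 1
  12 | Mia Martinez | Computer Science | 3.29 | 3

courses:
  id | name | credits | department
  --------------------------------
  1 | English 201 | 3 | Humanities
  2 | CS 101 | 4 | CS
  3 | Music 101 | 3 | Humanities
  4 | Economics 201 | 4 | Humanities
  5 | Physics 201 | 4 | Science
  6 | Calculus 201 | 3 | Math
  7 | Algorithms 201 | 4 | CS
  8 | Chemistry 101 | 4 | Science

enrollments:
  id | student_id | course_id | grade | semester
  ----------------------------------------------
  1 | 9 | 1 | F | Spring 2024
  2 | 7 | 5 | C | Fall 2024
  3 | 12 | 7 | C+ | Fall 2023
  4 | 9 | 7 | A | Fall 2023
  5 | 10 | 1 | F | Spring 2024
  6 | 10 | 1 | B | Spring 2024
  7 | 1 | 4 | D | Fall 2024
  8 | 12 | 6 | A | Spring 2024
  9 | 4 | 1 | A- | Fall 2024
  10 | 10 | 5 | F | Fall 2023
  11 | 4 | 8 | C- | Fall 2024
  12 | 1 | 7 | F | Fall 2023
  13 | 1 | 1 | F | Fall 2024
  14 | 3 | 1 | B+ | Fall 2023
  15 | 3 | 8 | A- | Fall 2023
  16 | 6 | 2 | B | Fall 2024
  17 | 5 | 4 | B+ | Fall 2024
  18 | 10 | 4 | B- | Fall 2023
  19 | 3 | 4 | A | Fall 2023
SELECT id, course_id FROM enrollments WHERE course_id IN (SELECT id FROM courses WHERE credits > 3)

Execution result:
id | course_id
2 | 5
3 | 7
4 | 7
7 | 4
10 | 5
11 | 8
12 | 7
15 | 8
16 | 2
17 | 4
18 | 4
19 | 4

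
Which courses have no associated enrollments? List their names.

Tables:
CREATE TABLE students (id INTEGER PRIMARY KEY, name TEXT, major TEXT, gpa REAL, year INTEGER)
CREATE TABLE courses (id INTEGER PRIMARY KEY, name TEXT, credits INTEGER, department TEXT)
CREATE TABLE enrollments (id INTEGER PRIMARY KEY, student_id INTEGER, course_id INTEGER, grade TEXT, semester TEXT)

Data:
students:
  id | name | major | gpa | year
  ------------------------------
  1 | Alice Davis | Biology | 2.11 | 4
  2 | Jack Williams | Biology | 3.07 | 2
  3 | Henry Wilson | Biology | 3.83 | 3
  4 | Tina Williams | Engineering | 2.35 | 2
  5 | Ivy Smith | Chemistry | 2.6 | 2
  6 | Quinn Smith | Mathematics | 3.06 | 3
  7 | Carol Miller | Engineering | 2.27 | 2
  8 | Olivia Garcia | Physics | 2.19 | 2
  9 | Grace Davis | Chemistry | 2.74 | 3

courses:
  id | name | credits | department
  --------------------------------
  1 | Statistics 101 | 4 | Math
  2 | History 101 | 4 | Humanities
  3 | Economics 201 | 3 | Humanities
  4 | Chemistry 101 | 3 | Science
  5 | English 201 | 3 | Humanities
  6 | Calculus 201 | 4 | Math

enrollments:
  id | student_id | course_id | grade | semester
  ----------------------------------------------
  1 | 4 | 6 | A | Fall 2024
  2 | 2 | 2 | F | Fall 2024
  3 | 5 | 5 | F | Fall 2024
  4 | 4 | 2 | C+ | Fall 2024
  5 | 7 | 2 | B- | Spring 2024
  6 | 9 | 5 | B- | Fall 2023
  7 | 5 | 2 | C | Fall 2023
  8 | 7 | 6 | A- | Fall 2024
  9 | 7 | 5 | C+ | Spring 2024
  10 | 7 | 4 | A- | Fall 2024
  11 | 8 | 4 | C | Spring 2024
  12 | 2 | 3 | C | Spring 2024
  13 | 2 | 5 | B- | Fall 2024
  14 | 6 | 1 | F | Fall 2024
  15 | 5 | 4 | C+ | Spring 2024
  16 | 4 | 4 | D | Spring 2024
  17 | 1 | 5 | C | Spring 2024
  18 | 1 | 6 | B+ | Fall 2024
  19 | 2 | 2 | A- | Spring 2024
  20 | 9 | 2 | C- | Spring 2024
SELECT p.name FROM courses p LEFT JOIN enrollments c ON c.course_id = p.id WHERE c.id IS NULL

Execution result:
(no rows)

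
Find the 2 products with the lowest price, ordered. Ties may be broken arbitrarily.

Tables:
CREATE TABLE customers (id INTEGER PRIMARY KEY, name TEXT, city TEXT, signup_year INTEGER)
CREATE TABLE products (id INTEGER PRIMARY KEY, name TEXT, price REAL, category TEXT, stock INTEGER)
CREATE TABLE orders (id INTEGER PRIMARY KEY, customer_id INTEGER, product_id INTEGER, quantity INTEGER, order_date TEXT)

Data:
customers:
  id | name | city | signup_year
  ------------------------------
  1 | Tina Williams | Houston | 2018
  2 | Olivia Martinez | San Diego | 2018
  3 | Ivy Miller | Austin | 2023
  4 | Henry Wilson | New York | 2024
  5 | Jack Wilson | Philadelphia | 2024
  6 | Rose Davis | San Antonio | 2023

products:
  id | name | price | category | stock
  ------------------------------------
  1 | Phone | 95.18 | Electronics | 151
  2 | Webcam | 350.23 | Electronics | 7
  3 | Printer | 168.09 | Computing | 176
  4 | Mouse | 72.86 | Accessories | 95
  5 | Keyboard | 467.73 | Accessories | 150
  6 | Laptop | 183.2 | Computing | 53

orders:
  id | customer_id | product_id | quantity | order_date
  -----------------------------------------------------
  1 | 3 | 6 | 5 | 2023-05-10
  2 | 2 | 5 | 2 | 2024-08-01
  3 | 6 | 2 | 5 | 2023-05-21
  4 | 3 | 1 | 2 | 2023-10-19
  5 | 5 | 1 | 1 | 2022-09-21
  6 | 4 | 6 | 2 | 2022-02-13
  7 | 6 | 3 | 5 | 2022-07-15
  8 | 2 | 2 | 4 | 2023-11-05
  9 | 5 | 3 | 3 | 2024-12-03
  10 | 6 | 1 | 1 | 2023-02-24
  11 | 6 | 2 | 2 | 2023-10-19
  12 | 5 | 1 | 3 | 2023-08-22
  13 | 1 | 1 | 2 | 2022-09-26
SELECT name, price FROM products ORDER BY price ASC LIMIT 2

Execution result:
name | price
Mouse | 72.86
Phone | 95.18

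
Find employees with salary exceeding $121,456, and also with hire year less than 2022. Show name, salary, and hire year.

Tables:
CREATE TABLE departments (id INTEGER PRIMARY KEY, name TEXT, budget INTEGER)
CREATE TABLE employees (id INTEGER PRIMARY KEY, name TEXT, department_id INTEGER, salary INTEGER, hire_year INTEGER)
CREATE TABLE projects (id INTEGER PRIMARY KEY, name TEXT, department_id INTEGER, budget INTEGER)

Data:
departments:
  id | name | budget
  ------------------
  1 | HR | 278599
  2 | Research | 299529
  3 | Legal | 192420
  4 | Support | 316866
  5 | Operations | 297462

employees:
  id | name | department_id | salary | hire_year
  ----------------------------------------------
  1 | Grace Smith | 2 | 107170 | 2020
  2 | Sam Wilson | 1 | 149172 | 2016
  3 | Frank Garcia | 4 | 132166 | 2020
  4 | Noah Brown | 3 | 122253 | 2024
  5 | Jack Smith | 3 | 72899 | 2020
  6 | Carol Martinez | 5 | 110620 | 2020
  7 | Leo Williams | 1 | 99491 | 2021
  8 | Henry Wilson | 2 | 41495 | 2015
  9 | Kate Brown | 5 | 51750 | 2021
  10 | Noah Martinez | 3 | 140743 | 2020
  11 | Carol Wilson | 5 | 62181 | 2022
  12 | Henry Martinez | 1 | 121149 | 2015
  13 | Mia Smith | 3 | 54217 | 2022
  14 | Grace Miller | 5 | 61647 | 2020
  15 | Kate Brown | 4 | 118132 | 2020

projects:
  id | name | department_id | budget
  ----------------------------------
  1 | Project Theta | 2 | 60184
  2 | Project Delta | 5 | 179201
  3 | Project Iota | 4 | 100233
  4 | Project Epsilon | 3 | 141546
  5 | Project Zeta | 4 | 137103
SELECT name, salary, hire_year FROM employees WHERE salary > 121456 AND hire_year < 2022

Execution result:
name | salary | hire_year
Sam Wilson | 149172 | 2016
Frank Garcia | 132166 | 2020
Noah Martinez | 140743 | 2020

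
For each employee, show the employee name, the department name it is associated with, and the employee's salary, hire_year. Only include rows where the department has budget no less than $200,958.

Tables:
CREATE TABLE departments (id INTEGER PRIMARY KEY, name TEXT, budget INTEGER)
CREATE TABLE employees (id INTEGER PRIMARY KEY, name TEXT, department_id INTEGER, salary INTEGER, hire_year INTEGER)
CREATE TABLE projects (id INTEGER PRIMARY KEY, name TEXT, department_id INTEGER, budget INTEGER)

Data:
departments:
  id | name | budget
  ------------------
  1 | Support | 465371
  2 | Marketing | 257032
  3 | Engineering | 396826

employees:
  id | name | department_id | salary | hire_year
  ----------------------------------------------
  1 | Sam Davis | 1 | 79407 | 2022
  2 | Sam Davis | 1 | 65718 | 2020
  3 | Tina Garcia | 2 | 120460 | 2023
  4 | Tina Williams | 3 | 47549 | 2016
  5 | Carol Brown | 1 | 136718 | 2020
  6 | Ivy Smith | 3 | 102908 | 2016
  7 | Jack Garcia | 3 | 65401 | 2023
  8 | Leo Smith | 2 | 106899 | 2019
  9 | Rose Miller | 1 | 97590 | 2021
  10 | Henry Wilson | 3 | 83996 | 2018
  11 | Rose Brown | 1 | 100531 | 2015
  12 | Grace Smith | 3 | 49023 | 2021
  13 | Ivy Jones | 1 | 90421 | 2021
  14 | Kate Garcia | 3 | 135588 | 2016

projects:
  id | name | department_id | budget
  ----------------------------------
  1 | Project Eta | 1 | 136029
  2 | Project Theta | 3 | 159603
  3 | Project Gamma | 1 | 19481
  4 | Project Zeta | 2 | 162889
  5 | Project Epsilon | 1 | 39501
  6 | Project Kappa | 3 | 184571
SELECT c.name, p.name AS department, c.salary, c.hire_year FROM employees c JOIN departments p ON c.department_id = p.id WHERE p.budget >= 200958

Execution result:
name | department | salary | hire_year
Sam Davis | Support | 79407 | 2022
Sam Davis | Support | 65718 | 2020
Tina Garcia | Marketing | 120460 | 2023
Tina Williams | Engineering | 47549 | 2016
Carol Brown | Support | 136718 | 2020
Ivy Smith | Engineering | 102908 | 2016
Jack Garcia | Engineering | 65401 | 2023
Leo Smith | Marketing | 106899 | 2019
Rose Miller | Support | 97590 | 2021
Henry Wilson | Engineering | 83996 | 2018
Rose Brown | Support | 100531 | 2015
Grace Smith | Engineering | 49023 | 2021
Ivy Jones | Support | 90421 | 2021
Kate Garcia | Engineering | 135588 | 2016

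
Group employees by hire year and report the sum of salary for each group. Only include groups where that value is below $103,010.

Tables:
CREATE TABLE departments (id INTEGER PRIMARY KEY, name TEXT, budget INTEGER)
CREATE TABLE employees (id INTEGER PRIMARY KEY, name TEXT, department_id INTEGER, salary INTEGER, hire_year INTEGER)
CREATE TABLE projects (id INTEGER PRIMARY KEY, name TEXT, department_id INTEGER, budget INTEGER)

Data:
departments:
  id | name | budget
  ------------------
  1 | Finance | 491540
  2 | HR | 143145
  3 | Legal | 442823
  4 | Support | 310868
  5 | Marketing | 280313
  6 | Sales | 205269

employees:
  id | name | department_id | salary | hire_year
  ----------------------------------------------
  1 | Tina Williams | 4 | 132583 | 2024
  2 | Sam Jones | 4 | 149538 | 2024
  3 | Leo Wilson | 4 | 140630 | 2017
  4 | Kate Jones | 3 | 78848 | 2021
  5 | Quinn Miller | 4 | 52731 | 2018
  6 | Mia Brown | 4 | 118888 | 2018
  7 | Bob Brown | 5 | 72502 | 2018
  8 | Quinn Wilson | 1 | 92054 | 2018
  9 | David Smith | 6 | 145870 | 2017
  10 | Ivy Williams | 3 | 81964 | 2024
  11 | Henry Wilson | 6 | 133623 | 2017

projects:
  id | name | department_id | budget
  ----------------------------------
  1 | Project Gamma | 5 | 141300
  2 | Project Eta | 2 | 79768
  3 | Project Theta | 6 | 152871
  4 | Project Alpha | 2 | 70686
SELECT hire_year, SUM(salary) AS sum_salary FROM employees GROUP BY hire_year HAVING SUM(salary) < 103010

Execution result:
hire_year | sum_salary
2021 | 78848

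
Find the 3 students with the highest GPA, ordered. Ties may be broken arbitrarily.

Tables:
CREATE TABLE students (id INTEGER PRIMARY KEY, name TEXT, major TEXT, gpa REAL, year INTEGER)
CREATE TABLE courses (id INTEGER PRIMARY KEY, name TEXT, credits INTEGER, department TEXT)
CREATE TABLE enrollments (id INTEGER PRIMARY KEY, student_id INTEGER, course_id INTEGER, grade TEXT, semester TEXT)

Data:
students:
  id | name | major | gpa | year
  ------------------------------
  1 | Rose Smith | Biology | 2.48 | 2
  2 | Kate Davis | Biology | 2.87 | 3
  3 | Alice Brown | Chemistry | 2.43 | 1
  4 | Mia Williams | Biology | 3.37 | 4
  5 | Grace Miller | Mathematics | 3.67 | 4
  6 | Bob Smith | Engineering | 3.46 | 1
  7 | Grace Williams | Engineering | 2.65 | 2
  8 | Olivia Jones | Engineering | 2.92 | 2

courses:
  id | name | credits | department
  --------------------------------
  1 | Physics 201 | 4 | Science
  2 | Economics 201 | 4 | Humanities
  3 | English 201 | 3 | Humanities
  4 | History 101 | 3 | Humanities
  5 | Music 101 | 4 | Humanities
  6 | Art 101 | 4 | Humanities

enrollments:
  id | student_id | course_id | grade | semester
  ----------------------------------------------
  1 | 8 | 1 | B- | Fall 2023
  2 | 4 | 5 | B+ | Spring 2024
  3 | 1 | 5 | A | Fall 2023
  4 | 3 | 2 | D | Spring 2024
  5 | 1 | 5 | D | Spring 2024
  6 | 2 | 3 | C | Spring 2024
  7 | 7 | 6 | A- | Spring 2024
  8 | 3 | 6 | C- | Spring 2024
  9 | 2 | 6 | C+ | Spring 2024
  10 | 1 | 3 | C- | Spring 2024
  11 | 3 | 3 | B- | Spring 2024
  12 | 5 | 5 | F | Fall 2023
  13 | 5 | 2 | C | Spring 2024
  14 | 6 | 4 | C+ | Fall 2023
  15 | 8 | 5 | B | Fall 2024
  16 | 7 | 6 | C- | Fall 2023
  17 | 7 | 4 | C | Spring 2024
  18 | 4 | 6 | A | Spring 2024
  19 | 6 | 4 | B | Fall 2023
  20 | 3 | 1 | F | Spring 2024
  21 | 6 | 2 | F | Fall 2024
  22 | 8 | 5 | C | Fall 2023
SELECT name, gpa FROM students ORDER BY gpa DESC LIMIT 3

Execution result:
name | gpa
Grace Miller | 3.67
Bob Smith | 3.46
Mia Williams | 3.37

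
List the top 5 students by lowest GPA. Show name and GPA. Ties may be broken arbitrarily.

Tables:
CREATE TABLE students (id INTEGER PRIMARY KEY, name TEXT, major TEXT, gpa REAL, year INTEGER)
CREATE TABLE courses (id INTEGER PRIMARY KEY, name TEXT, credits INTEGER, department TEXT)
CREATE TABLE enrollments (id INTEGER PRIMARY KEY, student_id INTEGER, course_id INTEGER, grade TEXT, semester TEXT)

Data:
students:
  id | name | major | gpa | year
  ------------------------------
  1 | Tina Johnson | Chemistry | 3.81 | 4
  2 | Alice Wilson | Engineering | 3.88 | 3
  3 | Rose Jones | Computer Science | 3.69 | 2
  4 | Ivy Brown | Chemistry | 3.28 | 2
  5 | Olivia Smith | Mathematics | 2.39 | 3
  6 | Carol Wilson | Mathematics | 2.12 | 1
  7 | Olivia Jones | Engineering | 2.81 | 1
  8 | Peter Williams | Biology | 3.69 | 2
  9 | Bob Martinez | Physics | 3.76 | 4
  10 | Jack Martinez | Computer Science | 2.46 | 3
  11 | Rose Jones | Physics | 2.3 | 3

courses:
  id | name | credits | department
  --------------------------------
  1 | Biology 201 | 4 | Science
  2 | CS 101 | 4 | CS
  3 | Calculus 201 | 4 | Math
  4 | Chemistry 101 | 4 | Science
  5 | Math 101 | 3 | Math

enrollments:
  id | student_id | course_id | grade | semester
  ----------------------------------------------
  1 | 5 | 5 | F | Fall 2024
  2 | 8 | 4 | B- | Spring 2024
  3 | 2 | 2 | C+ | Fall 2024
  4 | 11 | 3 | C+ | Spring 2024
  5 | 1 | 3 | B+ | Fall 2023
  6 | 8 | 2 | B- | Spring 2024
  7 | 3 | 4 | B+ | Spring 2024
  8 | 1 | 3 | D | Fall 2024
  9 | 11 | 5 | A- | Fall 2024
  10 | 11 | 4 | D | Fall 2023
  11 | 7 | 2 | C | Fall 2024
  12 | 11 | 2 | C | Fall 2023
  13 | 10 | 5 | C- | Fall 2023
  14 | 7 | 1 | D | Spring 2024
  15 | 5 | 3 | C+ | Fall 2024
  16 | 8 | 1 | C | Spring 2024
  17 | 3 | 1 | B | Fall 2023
SELECT name, gpa FROM students ORDER BY gpa ASC LIMIT 5

Execution result:
name | gpa
Carol Wilson | 2.12
Rose Jones | 2.30
Olivia Smith | 2.39
Jack Martinez | 2.46
Olivia Jones | 2.81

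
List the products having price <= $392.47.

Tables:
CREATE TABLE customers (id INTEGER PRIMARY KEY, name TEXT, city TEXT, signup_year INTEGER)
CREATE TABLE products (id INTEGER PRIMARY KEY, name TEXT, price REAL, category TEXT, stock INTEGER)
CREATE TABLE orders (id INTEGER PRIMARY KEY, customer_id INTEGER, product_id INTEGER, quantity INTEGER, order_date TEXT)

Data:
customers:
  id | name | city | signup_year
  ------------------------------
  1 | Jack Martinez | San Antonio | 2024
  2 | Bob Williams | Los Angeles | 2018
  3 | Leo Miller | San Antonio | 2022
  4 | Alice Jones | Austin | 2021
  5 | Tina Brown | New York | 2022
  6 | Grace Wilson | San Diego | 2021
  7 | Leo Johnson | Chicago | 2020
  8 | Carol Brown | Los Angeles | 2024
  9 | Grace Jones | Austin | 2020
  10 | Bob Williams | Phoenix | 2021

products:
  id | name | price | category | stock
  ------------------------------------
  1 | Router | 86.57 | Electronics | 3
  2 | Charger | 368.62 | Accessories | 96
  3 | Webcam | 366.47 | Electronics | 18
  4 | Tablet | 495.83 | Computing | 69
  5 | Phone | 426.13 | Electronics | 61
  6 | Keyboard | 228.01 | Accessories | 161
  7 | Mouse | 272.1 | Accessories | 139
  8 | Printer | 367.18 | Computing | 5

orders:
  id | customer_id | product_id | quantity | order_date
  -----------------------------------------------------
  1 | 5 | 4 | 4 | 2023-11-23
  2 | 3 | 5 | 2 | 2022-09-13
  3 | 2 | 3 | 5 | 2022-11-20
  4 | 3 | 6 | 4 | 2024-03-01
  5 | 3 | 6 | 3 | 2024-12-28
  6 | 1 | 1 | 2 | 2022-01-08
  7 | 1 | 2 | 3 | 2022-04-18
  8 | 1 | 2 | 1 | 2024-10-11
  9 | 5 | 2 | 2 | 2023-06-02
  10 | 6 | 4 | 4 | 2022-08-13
SELECT name, price FROM products WHERE price <= 392.47

Execution result:
name | price
Router | 86.57
Charger | 368.62
Webcam | 366.47
Keyboard | 228.01
Mouse | 272.10
Printer | 367.18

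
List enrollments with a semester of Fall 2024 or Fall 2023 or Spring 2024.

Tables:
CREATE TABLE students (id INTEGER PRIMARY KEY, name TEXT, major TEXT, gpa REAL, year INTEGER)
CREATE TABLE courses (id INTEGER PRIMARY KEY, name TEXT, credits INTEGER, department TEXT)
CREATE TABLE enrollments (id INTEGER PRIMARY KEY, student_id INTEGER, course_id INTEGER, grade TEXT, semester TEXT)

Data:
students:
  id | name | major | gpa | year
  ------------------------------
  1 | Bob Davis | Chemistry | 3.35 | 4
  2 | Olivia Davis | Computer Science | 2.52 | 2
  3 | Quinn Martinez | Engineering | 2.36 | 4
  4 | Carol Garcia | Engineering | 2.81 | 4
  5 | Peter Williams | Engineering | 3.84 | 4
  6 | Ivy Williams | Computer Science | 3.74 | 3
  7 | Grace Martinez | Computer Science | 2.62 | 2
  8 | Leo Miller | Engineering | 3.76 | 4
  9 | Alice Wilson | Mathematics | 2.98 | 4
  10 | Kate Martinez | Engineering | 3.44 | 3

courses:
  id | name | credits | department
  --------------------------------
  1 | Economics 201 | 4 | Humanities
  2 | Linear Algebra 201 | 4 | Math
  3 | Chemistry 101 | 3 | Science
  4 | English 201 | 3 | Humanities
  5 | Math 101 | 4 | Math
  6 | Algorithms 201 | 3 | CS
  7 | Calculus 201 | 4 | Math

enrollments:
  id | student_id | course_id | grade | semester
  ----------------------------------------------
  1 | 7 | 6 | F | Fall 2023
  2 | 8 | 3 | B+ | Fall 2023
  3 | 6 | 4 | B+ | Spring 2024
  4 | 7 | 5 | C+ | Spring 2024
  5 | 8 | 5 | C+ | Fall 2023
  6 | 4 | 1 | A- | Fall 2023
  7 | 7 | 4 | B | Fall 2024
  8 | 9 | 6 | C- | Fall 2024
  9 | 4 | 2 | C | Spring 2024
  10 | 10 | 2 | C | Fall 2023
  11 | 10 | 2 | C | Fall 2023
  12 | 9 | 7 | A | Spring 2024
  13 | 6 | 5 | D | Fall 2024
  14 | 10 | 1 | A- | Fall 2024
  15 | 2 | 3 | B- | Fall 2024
SELECT id, semester FROM enrollments WHERE semester IN ('Fall 2024', 'Fall 2023', 'Spring 2024')

Execution result:
id | semester
1 | Fall 2023
2 | Fall 2023
3 | Spring 2024
4 | Spring 2024
5 | Fall 2023
6 | Fall 2023
7 | Fall 2024
8 | Fall 2024
9 | Spring 2024
10 | Fall 2023
11 | Fall 2023
12 | Spring 2024
13 | Fall 2024
14 | Fall 2024
15 | Fall 2024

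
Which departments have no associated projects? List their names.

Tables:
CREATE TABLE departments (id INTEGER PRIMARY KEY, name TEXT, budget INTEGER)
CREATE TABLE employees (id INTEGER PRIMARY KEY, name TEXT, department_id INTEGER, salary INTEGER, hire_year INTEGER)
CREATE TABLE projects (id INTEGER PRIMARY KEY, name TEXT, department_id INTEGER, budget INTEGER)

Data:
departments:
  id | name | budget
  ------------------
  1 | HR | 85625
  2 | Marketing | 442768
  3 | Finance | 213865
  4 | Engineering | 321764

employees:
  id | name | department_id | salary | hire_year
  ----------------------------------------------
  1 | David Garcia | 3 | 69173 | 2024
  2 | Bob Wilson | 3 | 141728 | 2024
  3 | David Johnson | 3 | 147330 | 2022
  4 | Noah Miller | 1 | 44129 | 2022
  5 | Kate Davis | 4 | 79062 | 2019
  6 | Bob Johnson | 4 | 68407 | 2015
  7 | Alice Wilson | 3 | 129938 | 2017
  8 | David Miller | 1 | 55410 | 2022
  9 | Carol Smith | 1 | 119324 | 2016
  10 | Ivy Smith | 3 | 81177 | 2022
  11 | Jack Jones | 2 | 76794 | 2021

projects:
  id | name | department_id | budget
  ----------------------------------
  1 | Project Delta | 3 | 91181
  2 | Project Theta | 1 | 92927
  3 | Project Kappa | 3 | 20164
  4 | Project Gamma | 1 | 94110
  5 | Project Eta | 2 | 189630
SELECT p.name FROM departments p LEFT JOIN projects c ON c.department_id = p.id WHERE c.id IS NULL

Execution result:
Engineering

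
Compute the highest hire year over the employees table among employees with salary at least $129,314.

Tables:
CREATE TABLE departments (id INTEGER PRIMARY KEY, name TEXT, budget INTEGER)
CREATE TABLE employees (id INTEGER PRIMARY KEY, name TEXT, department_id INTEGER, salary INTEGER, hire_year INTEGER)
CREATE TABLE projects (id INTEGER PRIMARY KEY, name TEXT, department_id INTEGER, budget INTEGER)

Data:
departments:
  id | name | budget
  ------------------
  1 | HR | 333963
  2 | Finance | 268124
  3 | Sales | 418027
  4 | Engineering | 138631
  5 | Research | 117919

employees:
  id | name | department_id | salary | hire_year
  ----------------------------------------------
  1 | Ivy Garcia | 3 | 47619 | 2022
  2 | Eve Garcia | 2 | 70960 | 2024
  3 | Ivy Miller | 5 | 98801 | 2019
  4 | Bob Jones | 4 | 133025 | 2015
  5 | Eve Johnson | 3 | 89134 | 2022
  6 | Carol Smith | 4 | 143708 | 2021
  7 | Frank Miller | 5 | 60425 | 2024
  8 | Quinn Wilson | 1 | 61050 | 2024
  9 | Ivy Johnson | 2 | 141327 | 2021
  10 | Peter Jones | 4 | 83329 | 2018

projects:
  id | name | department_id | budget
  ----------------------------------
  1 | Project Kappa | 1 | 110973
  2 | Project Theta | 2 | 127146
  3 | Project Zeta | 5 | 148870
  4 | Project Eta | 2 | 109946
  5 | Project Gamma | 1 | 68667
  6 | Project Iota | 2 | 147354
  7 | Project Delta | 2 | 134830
SELECT MAX(hire_year) FROM employees WHERE salary >= 129314

Execution result:
2021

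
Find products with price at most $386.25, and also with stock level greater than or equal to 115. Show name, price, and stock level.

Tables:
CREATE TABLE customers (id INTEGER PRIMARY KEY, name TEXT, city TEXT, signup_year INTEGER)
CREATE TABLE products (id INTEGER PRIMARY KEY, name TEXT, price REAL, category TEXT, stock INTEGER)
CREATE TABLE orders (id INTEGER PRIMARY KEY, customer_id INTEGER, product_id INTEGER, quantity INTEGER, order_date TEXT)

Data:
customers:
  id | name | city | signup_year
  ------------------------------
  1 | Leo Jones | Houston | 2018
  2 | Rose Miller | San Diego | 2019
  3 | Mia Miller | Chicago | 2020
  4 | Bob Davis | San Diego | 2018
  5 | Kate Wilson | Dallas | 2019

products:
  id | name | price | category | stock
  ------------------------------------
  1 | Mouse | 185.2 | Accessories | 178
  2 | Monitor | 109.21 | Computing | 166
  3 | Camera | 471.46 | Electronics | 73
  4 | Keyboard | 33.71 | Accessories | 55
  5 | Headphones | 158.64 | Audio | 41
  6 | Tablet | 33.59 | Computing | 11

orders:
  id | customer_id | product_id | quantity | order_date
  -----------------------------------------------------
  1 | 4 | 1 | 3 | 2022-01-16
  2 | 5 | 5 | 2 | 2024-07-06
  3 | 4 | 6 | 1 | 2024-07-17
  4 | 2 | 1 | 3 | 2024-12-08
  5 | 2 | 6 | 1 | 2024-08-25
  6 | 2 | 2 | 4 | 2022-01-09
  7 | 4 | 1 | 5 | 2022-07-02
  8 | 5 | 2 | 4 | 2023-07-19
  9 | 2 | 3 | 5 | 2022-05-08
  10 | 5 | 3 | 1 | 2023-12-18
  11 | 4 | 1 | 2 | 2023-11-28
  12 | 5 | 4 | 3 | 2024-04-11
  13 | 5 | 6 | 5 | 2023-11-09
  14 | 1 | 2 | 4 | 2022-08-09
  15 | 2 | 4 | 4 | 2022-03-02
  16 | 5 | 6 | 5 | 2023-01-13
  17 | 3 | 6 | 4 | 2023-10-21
SELECT name, price, stock FROM products WHERE price <= 386.25 AND stock >= 115

Execution result:
name | price | stock
Mouse | 185.20 | 178
Monitor | 109.21 | 166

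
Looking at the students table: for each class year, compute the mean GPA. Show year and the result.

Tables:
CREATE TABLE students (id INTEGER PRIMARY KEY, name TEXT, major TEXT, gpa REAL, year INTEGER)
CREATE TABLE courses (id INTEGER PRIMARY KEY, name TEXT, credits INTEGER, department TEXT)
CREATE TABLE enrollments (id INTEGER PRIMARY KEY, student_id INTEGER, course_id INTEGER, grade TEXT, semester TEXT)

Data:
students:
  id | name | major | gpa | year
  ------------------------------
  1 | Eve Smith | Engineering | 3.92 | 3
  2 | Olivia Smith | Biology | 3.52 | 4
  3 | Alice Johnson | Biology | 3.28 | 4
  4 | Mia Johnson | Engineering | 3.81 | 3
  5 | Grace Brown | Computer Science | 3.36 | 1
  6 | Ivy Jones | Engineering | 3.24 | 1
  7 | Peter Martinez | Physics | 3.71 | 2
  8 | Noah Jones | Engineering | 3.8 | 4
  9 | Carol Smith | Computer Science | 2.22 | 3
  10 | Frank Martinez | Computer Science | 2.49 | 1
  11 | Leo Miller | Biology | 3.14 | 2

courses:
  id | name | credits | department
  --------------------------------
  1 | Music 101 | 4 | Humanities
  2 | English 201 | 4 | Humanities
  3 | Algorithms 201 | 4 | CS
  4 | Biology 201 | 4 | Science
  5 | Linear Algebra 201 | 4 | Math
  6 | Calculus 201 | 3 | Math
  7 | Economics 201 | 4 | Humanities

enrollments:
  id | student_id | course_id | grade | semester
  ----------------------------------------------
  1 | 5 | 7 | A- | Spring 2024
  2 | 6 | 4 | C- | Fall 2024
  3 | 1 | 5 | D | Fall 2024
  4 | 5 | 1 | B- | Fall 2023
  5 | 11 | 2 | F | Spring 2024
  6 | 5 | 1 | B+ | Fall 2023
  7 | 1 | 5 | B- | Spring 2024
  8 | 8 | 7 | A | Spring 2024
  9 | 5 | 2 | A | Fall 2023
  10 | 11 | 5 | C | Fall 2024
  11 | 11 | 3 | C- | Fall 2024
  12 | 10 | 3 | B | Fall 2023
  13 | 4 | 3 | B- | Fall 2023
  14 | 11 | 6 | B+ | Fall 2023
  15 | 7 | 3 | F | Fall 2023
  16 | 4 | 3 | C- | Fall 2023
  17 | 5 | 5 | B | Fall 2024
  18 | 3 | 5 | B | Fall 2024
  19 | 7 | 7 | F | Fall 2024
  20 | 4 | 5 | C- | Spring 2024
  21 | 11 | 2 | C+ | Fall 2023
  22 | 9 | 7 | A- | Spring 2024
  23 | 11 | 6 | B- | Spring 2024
SELECT year, AVG(gpa) AS avg_gpa FROM students GROUP BY year

Execution result:
year | avg_gpa
1 | 3.03
2 | 3.43
3 | 3.32
4 | 3.53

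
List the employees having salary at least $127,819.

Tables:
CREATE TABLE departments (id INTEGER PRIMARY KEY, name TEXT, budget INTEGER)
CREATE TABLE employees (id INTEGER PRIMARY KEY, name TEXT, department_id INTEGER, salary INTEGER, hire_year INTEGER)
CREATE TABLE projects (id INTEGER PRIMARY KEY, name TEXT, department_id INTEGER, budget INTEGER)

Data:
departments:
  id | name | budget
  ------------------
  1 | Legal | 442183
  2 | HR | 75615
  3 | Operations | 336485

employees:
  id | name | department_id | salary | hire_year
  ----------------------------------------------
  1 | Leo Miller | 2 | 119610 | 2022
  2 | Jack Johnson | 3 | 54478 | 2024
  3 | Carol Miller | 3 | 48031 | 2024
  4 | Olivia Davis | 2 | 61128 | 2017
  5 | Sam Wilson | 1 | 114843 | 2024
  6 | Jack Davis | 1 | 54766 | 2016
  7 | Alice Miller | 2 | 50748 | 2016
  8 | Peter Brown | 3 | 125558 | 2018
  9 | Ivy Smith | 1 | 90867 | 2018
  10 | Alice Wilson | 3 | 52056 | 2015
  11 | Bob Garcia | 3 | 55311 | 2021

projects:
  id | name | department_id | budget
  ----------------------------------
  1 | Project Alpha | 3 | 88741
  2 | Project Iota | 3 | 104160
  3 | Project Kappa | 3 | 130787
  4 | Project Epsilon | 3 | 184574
SELECT name, salary FROM employees WHERE salary >= 127819

Execution result:
(no rows)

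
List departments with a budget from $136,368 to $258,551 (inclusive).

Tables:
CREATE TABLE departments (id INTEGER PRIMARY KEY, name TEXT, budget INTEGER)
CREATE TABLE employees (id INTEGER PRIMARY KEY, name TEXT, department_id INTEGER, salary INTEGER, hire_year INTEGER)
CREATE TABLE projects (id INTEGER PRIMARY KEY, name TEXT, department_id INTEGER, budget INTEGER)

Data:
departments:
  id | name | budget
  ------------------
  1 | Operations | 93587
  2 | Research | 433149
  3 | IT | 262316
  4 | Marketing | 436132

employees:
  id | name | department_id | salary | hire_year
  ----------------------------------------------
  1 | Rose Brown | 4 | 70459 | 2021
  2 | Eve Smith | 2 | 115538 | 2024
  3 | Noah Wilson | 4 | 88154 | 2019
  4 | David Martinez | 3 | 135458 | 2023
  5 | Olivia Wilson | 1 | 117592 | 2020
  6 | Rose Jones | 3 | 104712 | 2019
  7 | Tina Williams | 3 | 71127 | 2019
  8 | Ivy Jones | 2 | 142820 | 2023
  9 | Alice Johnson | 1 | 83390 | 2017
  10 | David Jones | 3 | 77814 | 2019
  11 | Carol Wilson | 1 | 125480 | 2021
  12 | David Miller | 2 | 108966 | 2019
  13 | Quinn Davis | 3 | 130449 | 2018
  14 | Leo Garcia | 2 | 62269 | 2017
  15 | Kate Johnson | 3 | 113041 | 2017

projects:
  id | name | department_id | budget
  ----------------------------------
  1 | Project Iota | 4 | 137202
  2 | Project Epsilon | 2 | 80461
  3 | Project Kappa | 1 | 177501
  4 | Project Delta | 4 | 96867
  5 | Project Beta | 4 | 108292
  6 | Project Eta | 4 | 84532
SELECT name, budget FROM departments WHERE budget BETWEEN 136368 AND 258551

Execution result:
(no rows)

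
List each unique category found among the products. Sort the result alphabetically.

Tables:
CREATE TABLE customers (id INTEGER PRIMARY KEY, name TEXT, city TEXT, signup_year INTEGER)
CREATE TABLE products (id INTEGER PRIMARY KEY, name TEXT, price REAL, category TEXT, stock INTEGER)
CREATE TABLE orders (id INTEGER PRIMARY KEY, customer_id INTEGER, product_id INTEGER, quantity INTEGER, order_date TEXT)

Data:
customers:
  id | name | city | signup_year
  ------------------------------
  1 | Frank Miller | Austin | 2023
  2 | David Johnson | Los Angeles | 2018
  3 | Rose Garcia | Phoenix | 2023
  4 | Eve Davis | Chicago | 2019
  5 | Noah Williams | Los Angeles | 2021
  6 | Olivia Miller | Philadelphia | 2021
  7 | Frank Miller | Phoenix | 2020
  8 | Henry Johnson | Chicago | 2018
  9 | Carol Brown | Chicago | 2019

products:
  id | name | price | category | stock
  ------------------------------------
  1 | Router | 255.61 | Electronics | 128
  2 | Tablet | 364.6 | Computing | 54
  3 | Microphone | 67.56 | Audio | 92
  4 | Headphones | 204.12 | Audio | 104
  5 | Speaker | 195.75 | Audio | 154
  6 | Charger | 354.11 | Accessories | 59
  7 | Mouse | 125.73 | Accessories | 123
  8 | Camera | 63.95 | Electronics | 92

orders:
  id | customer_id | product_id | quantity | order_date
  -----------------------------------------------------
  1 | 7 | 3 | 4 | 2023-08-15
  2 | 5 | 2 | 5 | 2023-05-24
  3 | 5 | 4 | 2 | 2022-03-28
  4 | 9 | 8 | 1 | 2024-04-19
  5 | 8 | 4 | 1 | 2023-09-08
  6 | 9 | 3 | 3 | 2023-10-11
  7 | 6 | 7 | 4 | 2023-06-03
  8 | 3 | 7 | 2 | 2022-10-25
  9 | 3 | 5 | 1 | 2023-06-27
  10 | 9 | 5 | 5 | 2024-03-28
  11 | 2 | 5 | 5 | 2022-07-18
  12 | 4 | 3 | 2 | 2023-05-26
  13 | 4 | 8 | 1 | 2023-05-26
SELECT DISTINCT category FROM products ORDER BY category

Execution result:
category
Accessories
Audio
Computing
Electronics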